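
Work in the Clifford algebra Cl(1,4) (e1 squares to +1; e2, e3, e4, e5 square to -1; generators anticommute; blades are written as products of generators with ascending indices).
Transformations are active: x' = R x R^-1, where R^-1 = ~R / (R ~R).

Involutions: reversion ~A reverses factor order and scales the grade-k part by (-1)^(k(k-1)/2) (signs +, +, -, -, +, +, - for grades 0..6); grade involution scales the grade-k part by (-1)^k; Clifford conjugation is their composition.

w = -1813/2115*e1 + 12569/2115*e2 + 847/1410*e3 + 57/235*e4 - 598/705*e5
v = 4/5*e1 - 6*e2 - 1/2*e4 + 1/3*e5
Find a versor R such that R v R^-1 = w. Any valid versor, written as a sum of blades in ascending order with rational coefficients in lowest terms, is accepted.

Why this works: both vectors square to -32149/900, so q(v) = q(w) and R = v + w = -121/2115*e1 - 121/2115*e2 + 847/1410*e3 - 121/470*e4 - 121/235*e5 carries v to w — its own direction survives, the complement (v - w)/2 flips.
Answer: -121/2115*e1 - 121/2115*e2 + 847/1410*e3 - 121/470*e4 - 121/235*e5


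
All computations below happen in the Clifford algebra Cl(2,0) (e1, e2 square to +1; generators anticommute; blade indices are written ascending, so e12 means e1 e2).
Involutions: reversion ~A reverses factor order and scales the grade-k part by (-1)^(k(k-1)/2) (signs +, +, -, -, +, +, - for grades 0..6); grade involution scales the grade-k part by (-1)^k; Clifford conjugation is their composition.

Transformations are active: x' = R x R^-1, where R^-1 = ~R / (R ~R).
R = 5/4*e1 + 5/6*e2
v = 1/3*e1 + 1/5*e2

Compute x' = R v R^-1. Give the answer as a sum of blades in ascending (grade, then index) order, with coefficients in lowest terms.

~R = 5/4*e1 + 5/6*e2, and R ~R = 325/144, so R^-1 = ~R / (325/144).
R v = 7/12 - 1/36*e12
Answer: 61/195*e1 + 3/13*e2


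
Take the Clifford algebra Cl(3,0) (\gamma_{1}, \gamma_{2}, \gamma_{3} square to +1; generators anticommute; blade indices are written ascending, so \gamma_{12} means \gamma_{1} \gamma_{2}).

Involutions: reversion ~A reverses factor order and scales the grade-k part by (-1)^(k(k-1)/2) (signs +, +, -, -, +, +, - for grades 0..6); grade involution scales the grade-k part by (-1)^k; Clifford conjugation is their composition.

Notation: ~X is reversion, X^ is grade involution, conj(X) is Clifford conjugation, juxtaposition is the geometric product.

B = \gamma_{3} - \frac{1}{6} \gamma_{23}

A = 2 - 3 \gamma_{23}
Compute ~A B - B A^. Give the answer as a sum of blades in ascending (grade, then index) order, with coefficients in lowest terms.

first term: \frac{1}{2} + 3 \gamma_{2} + 2 \gamma_{3} - \frac{1}{3} \gamma_{23}
second term: -\frac{1}{2} + 3 \gamma_{2} + 2 \gamma_{3} - \frac{1}{3} \gamma_{23}
Answer: 1


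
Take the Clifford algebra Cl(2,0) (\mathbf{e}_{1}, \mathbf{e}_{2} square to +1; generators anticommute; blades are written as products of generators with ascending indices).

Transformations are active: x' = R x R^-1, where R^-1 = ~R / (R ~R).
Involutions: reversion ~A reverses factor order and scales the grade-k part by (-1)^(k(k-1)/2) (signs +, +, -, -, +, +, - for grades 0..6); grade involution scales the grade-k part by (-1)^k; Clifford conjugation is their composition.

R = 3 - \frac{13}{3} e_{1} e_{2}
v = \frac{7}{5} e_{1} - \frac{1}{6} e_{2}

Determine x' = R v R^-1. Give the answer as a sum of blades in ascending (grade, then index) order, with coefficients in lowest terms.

~R = 3 + \frac{13}{3} e_{1} e_{2}, and R ~R = \frac{250}{9}, so R^-1 = ~R / (\frac{250}{9}).
R v = \frac{443}{90} e_{1} + \frac{167}{30} e_{2}
Answer: -\frac{421}{1250} e_{1} + \frac{2567}{1875} e_{2}


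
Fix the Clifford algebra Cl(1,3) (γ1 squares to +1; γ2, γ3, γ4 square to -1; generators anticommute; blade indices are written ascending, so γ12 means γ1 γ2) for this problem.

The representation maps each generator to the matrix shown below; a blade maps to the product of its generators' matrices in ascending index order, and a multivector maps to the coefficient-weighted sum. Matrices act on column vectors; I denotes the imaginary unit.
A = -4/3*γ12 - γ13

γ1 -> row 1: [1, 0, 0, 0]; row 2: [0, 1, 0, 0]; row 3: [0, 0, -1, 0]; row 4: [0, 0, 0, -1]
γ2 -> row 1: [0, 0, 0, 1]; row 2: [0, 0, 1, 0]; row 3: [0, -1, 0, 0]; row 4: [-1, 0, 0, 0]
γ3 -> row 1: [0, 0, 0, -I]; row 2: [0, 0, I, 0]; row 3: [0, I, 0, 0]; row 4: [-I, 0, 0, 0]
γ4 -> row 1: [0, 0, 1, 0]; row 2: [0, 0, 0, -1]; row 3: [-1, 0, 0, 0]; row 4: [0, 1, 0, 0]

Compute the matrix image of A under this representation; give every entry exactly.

Bivector images (products of the table entries): rho(γ12) = rho(γ1)rho(γ2) = row 1: [0, 0, 0, 1]; row 2: [0, 0, 1, 0]; row 3: [0, 1, 0, 0]; row 4: [1, 0, 0, 0]; rho(γ13) = rho(γ1)rho(γ3) = row 1: [0, 0, 0, -I]; row 2: [0, 0, I, 0]; row 3: [0, -I, 0, 0]; row 4: [I, 0, 0, 0].
M = (-4/3)*rho(γ12) + (-1)*rho(γ13), summed entrywise:
Answer: row 1: [0, 0, 0, -4/3 + I]; row 2: [0, 0, -4/3 - I, 0]; row 3: [0, -4/3 + I, 0, 0]; row 4: [-4/3 - I, 0, 0, 0]


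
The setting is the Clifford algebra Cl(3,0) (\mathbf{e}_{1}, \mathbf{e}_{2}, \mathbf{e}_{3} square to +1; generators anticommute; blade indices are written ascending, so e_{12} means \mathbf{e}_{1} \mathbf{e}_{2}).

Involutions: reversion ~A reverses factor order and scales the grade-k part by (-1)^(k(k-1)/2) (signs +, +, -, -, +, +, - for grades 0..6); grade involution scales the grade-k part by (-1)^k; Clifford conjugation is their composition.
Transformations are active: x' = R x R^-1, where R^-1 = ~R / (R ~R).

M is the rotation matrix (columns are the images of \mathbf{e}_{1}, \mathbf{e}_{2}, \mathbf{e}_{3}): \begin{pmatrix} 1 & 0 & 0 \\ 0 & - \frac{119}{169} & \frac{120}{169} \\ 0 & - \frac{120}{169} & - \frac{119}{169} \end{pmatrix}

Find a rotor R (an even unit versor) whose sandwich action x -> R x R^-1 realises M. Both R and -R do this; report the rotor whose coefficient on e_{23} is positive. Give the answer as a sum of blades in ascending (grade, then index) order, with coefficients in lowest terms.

Method: write R = a + b12*e_{12} + b13*e_{13} + b23*e_{23} with a^2 + b12^2 + b13^2 + b23^2 = 1 (so R^-1 = ~R). Expanding the columns R e_j ~R gives tr M = 4a^2 - 1 and, from the antisymmetric part, M21 - M12 = -4a*b12, M13 - M31 = 4a*b13, M32 - M23 = -4a*b23.
Here tr M = -\frac{69}{169}, so a^2 = (1 + tr M)/4 = \frac{25}{169} and a = ±\frac{5}{13}. Taking a = \frac{5}{13}: M21 - M12 = 0, M13 - M31 = 0, M32 - M23 = -\frac{240}{169}, giving b12 = 0, b13 = 0, b23 = \frac{12}{13}, i.e. R = \frac{5}{13} + \frac{12}{13} e_{23}.
Its e_{23} coefficient is already positive.
Answer: \frac{5}{13} + \frac{12}{13} e_{23}. Key observation: the double cover Spin(3) -> SO(3) sends R and -R to the same matrix (trace -\frac{69}{169} here), so the stated sign of the e_{23} coefficient is what selects one sheet.


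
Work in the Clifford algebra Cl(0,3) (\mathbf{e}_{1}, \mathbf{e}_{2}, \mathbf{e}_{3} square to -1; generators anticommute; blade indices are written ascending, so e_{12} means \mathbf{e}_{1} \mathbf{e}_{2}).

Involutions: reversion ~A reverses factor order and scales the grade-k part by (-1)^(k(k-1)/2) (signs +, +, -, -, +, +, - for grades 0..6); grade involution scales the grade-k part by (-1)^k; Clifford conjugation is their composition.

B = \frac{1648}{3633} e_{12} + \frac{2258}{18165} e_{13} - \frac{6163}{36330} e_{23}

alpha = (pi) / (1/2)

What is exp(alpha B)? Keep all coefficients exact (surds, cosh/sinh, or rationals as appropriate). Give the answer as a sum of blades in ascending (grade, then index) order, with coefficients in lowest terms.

B^2 term by term: the squares give (\frac{1648}{3633})^2*(e_{12})^2 + (\frac{2258}{18165})^2*(e_{13})^2 + (-\frac{6163}{36330})^2*(e_{23})^2 = \frac{2715904}{13198689}*(-1) + \frac{5098564}{329967225}*(-1) + \frac{37982569}{1319868900}*(-1) = -\frac{1}{4} (each basis 2-blade squares to minus the product of its generators' squares); cross terms between blades sharing an index anticommute and cancel. So B^2 = -\frac{1}{4}.
B^2 = -\frac{1}{4} — B^2 < 0, so the exponential closes trigonometrically: l = \frac{1}{2}, alpha*l = \pi, so exp(alpha B) = cos(\pi) + (sin(\pi)/(\frac{1}{2}))*B = -1 + (0)*B.
Answer: -1


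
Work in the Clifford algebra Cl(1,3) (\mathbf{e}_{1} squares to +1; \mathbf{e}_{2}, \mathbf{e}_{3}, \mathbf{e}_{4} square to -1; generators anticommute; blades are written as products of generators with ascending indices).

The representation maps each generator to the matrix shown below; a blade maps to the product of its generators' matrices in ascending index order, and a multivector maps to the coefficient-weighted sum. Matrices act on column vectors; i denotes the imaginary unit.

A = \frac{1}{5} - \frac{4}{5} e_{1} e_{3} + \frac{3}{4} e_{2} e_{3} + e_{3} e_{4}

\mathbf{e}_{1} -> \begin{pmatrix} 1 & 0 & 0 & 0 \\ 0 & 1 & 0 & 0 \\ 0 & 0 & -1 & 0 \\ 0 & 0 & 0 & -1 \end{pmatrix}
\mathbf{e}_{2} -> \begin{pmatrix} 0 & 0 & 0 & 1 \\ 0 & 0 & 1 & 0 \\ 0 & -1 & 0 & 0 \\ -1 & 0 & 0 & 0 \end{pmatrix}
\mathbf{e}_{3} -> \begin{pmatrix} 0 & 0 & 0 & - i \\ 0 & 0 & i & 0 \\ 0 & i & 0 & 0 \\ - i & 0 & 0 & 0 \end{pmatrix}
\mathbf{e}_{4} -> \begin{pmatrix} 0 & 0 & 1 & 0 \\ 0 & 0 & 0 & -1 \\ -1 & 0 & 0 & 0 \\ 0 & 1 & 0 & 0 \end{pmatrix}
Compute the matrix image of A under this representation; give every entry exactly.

Bivector images (products of the table entries): rho(e_{1} e_{3}) = rho(\mathbf{e}_{1})rho(\mathbf{e}_{3}) = \begin{pmatrix} 0 & 0 & 0 & - i \\ 0 & 0 & i & 0 \\ 0 & - i & 0 & 0 \\ i & 0 & 0 & 0 \end{pmatrix}; rho(e_{2} e_{3}) = rho(\mathbf{e}_{2})rho(\mathbf{e}_{3}) = \begin{pmatrix} - i & 0 & 0 & 0 \\ 0 & i & 0 & 0 \\ 0 & 0 & - i & 0 \\ 0 & 0 & 0 & i \end{pmatrix}; rho(e_{3} e_{4}) = rho(\mathbf{e}_{3})rho(\mathbf{e}_{4}) = \begin{pmatrix} 0 & - i & 0 & 0 \\ - i & 0 & 0 & 0 \\ 0 & 0 & 0 & - i \\ 0 & 0 & - i & 0 \end{pmatrix}.
M = (\frac{1}{5})*1 + (-\frac{4}{5})*rho(e_{1} e_{3}) + (\frac{3}{4})*rho(e_{2} e_{3}) + (1)*rho(e_{3} e_{4}), summed entrywise (1 is the identity matrix):
Answer: \begin{pmatrix} \frac{1}{5} - \frac{3 i}{4} & - i & 0 & \frac{4 i}{5} \\ - i & \frac{1}{5} + \frac{3 i}{4} & - \frac{4 i}{5} & 0 \\ 0 & \frac{4 i}{5} & \frac{1}{5} - \frac{3 i}{4} & - i \\ - \frac{4 i}{5} & 0 & - i & \frac{1}{5} + \frac{3 i}{4} \end{pmatrix}


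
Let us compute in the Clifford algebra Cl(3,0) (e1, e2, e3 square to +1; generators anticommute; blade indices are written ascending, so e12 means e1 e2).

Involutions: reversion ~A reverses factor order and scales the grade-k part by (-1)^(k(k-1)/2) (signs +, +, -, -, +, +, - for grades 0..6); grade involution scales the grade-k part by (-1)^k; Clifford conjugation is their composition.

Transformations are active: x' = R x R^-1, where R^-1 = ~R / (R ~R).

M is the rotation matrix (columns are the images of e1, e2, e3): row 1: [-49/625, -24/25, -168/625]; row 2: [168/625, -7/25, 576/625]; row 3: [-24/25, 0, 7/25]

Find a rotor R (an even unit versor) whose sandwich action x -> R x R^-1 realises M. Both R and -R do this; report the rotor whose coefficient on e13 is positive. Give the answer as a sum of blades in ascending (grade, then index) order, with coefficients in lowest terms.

Method: write R = a + b12*e12 + b13*e13 + b23*e23 with a^2 + b12^2 + b13^2 + b23^2 = 1 (so R^-1 = ~R). Expanding the columns R e_j ~R gives tr M = 4a^2 - 1 and, from the antisymmetric part, M21 - M12 = -4a*b12, M13 - M31 = 4a*b13, M32 - M23 = -4a*b23.
Here tr M = -49/625, so a^2 = (1 + tr M)/4 = 144/625 and a = ±12/25. Taking a = 12/25: M21 - M12 = 768/625, M13 - M31 = 432/625, M32 - M23 = -576/625, giving b12 = -16/25, b13 = 9/25, b23 = 12/25, i.e. R = 12/25 - 16/25*e12 + 9/25*e13 + 12/25*e23.
Its e13 coefficient is already positive.
Answer: 12/25 - 16/25*e12 + 9/25*e13 + 12/25*e23. Why the constraint matters: R and -R act identically through the sandwich — M has trace -49/625 either way — so only the sign condition on e13 picks one of the two preimages.


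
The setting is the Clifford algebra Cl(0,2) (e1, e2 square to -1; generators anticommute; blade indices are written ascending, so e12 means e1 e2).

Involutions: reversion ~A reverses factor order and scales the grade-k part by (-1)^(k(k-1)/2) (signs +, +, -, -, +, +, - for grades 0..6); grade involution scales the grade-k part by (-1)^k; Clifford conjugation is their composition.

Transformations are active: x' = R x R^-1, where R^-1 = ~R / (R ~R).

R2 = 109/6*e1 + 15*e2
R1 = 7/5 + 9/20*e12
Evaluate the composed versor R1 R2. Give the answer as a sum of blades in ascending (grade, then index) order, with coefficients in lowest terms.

Distribute over the terms of R1 (each basis-blade product reordered to ascending indices, repeated generators contracted through their squares):
(7/5) R2 = 763/30*e1 + 21*e2
(9/20*e12) R2 = -27/4*e1 + 327/40*e2
Summing the partial products and collecting blades:
Answer: 1121/60*e1 + 1167/40*e2


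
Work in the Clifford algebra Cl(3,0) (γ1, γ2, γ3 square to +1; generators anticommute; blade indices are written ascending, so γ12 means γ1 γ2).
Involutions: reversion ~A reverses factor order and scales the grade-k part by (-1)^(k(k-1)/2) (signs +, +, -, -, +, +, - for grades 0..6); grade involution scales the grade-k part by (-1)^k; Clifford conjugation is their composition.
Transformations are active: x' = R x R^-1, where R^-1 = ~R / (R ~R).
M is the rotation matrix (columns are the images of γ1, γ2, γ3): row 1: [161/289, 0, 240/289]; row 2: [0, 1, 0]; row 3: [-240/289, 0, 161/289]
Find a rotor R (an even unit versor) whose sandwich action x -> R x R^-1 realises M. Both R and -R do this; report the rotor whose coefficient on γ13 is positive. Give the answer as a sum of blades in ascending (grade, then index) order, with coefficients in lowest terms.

Method: write R = a + b12*γ12 + b13*γ13 + b23*γ23 with a^2 + b12^2 + b13^2 + b23^2 = 1 (so R^-1 = ~R). Expanding the columns R e_j ~R gives tr M = 4a^2 - 1 and, from the antisymmetric part, M21 - M12 = -4a*b12, M13 - M31 = 4a*b13, M32 - M23 = -4a*b23.
Here tr M = 611/289, so a^2 = (1 + tr M)/4 = 225/289 and a = ±15/17. Taking a = 15/17: M21 - M12 = 0, M13 - M31 = 480/289, M32 - M23 = 0, giving b12 = 0, b13 = 8/17, b23 = 0, i.e. R = 15/17 + 8/17*γ13.
Its γ13 coefficient is already positive.
Answer: 15/17 + 8/17*γ13. Key observation: the double cover Spin(3) -> SO(3) sends R and -R to the same matrix (trace 611/289 here), so the stated sign of the γ13 coefficient is what selects one sheet.


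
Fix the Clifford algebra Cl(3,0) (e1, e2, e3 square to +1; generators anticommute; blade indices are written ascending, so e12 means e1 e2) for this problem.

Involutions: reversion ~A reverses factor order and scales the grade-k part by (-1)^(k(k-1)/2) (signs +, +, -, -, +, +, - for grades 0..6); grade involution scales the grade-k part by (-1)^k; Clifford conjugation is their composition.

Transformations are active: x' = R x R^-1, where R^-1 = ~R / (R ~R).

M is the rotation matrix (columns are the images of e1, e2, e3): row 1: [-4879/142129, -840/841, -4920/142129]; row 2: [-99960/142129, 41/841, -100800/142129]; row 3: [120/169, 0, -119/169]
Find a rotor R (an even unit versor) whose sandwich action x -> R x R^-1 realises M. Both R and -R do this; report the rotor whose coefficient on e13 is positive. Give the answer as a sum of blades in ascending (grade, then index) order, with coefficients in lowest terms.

Method: write R = a + b12*e12 + b13*e13 + b23*e23 with a^2 + b12^2 + b13^2 + b23^2 = 1 (so R^-1 = ~R). Expanding the columns R e_j ~R gives tr M = 4a^2 - 1 and, from the antisymmetric part, M21 - M12 = -4a*b12, M13 - M31 = 4a*b13, M32 - M23 = -4a*b23.
Here tr M = -98029/142129, so a^2 = (1 + tr M)/4 = 11025/142129 and a = ±105/377. Taking a = 105/377: M21 - M12 = 42000/142129, M13 - M31 = -105840/142129, M32 - M23 = 100800/142129, giving b12 = -100/377, b13 = -252/377, b23 = -240/377, i.e. R = 105/377 - 100/377*e12 - 252/377*e13 - 240/377*e23.
Its e13 coefficient is negative, so report the other preimage -R.
Answer: -105/377 + 100/377*e12 + 252/377*e13 + 240/377*e23. Note: both R and -R realise this M (trace -98029/142129); the covering map identifies them, and the e13-coefficient sign is the tie-breaker.


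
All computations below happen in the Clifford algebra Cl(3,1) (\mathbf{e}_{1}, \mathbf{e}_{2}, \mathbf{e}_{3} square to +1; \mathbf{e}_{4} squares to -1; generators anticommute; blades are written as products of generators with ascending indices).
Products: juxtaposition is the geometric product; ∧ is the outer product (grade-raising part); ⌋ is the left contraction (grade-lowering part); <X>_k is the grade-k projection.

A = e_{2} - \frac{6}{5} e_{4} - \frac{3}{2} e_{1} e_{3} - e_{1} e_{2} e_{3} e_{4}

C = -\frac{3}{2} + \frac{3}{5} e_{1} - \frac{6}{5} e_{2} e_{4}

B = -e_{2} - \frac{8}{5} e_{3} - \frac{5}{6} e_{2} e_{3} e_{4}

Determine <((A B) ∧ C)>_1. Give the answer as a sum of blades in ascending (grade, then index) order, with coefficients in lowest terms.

step 1: -1 + \frac{97}{30} e_{1} - \frac{13}{5} e_{2} e_{3} - \frac{6}{5} e_{2} e_{4} - \frac{413}{150} e_{3} e_{4} - \frac{3}{2} e_{1} e_{2} e_{3} - \frac{57}{20} e_{1} e_{2} e_{4} + e_{1} e_{3} e_{4}
step 2: \frac{3}{2} - \frac{109}{20} e_{1} + \frac{39}{10} e_{2} e_{3} + 3 e_{2} e_{4} + \frac{413}{100} e_{3} e_{4} + \frac{69}{100} e_{1} e_{2} e_{3} - \frac{13}{40} e_{1} e_{2} e_{4} - \frac{394}{125} e_{1} e_{3} e_{4}
step 3: -\frac{109}{20} e_{1}
Answer: -\frac{109}{20} e_{1}


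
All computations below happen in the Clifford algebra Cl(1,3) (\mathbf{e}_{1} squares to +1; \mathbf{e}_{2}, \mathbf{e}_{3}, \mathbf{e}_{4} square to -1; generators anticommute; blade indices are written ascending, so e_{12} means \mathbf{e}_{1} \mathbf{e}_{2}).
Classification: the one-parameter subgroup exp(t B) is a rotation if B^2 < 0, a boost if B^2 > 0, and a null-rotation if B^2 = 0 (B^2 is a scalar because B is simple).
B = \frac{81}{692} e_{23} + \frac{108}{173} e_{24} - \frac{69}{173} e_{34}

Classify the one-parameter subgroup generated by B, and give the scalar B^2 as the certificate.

B^2 term by term: the squares give (\frac{81}{692})^2*(e_{23})^2 + (\frac{108}{173})^2*(e_{24})^2 + (-\frac{69}{173})^2*(e_{34})^2 = \frac{6561}{478864}*(-1) + \frac{11664}{29929}*(-1) + \frac{4761}{29929}*(-1) = -\frac{9}{16} (each basis 2-blade squares to minus the product of its generators' squares); cross terms between blades sharing an index anticommute and cancel. So B^2 = -\frac{9}{16}.
Answer: rotation, certificate B^2 = -\frac{9}{16}. One invariant decides it: the square -\frac{9}{16} survives every conjugation, and its sign is exactly the classification.


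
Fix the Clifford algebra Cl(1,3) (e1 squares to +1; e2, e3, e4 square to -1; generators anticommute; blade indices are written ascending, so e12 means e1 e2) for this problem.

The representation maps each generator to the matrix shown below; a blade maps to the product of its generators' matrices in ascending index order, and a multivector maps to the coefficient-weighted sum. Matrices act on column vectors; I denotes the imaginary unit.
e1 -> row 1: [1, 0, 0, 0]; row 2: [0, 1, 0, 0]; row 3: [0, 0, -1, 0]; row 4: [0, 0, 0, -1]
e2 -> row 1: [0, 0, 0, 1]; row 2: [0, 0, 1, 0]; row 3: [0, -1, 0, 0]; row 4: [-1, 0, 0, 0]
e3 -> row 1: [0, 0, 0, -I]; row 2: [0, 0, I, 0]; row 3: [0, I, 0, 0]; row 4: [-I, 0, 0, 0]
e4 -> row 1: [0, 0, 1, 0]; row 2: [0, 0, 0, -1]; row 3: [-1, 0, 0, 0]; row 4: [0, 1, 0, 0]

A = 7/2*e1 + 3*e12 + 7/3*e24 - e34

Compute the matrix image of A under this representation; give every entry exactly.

Bivector images (products of the table entries): rho(e12) = rho(e1)rho(e2) = row 1: [0, 0, 0, 1]; row 2: [0, 0, 1, 0]; row 3: [0, 1, 0, 0]; row 4: [1, 0, 0, 0]; rho(e24) = rho(e2)rho(e4) = row 1: [0, 1, 0, 0]; row 2: [-1, 0, 0, 0]; row 3: [0, 0, 0, 1]; row 4: [0, 0, -1, 0]; rho(e34) = rho(e3)rho(e4) = row 1: [0, -I, 0, 0]; row 2: [-I, 0, 0, 0]; row 3: [0, 0, 0, -I]; row 4: [0, 0, -I, 0].
M = (7/2)*rho(e1) + (3)*rho(e12) + (7/3)*rho(e24) + (-1)*rho(e34), summed entrywise:
Answer: row 1: [7/2, 7/3 + I, 0, 3]; row 2: [-7/3 + I, 7/2, 3, 0]; row 3: [0, 3, -7/2, 7/3 + I]; row 4: [3, 0, -7/3 + I, -7/2]


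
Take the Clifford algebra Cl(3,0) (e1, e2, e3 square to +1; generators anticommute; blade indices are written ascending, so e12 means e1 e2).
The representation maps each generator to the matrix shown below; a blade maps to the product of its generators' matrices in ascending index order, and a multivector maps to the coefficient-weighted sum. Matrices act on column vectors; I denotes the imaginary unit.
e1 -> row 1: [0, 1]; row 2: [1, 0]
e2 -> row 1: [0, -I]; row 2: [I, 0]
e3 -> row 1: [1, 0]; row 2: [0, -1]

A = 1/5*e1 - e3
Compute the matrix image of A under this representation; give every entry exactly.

M = (1/5)*rho(e1) + (-1)*rho(e3), summed entrywise:
Answer: row 1: [-1, 1/5]; row 2: [1/5, 1]


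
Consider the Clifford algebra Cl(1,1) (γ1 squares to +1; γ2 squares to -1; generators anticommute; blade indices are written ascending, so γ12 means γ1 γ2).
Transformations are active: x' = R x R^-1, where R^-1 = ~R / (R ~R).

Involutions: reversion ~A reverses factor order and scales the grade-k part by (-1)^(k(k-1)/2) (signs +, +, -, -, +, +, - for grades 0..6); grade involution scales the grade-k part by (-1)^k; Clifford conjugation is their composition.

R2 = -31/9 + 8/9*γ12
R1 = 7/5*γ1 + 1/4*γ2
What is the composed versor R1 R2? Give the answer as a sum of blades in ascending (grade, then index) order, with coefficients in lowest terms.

Distribute over the terms of R1 (each basis-blade product reordered to ascending indices, repeated generators contracted through their squares):
(7/5*γ1) R2 = -217/45*γ1 + 56/45*γ2
(1/4*γ2) R2 = 2/9*γ1 - 31/36*γ2
Summing the partial products and collecting blades:
Answer: -23/5*γ1 + 23/60*γ2


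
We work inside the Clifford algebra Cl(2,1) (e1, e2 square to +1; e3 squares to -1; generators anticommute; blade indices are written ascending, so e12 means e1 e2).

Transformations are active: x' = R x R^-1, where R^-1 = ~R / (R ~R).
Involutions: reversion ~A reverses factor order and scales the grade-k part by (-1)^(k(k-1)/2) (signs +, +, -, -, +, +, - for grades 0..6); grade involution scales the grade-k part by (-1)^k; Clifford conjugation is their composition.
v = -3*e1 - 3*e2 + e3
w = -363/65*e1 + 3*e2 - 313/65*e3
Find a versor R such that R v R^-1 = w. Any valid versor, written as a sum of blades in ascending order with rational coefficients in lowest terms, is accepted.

Here q(v) = q(w) = 17; the classical choice R = v + w = -558/65*e1 - 248/65*e3 then realises v -> w under the sandwich.
Answer: -558/65*e1 - 248/65*e3


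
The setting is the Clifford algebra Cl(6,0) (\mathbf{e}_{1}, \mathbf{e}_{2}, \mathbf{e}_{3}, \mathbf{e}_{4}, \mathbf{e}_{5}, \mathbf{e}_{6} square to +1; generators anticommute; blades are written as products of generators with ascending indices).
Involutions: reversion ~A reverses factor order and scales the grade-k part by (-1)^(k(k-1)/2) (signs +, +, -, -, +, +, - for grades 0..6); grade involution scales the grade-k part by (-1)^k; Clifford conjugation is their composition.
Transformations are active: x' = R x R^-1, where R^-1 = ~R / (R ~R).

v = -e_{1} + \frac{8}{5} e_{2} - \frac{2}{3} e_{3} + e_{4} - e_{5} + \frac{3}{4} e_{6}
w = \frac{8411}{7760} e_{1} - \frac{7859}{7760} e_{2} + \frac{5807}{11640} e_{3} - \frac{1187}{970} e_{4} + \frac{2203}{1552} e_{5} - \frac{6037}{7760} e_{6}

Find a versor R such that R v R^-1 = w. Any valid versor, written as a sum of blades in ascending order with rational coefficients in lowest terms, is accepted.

Sketch: the shared square \frac{23641}{3600} makes R = v + w = \frac{651}{7760} e_{1} + \frac{4557}{7760} e_{2} - \frac{651}{3880} e_{3} - \frac{217}{970} e_{4} + \frac{651}{1552} e_{5} - \frac{217}{7760} e_{6} the natural versor; its sandwich fixes that direction, negates (v - w)/2, and sends v to w.
Answer: \frac{651}{7760} e_{1} + \frac{4557}{7760} e_{2} - \frac{651}{3880} e_{3} - \frac{217}{970} e_{4} + \frac{651}{1552} e_{5} - \frac{217}{7760} e_{6}


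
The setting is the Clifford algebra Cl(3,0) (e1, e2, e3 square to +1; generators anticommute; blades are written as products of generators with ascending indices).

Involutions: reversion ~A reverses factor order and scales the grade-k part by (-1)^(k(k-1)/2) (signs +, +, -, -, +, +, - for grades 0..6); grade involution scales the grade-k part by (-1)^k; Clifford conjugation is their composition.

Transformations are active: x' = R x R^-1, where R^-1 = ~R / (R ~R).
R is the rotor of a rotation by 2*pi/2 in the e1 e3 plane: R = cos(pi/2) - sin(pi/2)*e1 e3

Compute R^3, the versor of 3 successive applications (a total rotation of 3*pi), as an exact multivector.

The rotor phase is half the rotation angle and phases add under composition, so 3 steps in the e1 e3 plane accumulate phase 3*(pi/2) = 3*pi/2: R^3 = cos(3*pi/2) - sin(3*pi/2)*e1 e3.
cos(3*pi/2) = 0 and sin(3*pi/2) = -1, so R^3 = e1 e3. The net rotation is 1*pi (after discarding 1 full turn, each of which contributes a factor -1 to the rotor); the rotor keeps the half-angle phase exactly.
Answer: e1 e3


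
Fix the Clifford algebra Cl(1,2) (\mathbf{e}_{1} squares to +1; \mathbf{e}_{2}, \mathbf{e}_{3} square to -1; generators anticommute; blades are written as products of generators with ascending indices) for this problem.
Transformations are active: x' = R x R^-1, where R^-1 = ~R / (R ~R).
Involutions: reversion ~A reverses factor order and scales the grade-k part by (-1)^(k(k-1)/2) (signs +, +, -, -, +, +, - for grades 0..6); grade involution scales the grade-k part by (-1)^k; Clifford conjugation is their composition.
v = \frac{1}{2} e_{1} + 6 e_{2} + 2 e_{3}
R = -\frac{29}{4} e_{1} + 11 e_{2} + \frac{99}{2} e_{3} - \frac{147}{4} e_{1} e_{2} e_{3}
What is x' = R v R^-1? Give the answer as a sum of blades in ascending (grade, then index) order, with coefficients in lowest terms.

~R = -\frac{29}{4} e_{1} + 11 e_{2} + \frac{99}{2} e_{3} + \frac{147}{4} e_{1} e_{2} e_{3}, and R ~R = -\frac{9345}{8}, so R^-1 = ~R / (-\frac{9345}{8}).
R v = -\frac{1349}{8} + \frac{49}{2} e_{1} e_{2} - \frac{1039}{4} e_{1} e_{3} - \frac{2347}{8} e_{2} e_{3}
Answer: -\frac{78695}{3738} e_{1} - \frac{35825}{1869} e_{2} + \frac{6697}{623} e_{3}


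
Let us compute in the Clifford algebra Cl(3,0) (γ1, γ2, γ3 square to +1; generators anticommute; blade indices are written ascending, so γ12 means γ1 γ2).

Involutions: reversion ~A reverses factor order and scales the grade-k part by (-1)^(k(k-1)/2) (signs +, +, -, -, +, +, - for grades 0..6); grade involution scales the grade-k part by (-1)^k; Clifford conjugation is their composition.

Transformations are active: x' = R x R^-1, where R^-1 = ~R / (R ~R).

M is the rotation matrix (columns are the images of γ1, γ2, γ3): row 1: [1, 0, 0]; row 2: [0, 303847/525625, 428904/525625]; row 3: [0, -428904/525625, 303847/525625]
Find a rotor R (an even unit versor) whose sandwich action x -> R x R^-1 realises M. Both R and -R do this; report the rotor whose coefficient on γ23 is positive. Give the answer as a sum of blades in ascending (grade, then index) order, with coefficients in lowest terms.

Method: write R = a + b12*γ12 + b13*γ13 + b23*γ23 with a^2 + b12^2 + b13^2 + b23^2 = 1 (so R^-1 = ~R). Expanding the columns R e_j ~R gives tr M = 4a^2 - 1 and, from the antisymmetric part, M21 - M12 = -4a*b12, M13 - M31 = 4a*b13, M32 - M23 = -4a*b23.
Here tr M = 1133319/525625, so a^2 = (1 + tr M)/4 = 414736/525625 and a = ±644/725. Taking a = 644/725: M21 - M12 = 0, M13 - M31 = 0, M32 - M23 = -857808/525625, giving b12 = 0, b13 = 0, b23 = 333/725, i.e. R = 644/725 + 333/725*γ23.
Its γ23 coefficient is already positive.
Answer: 644/725 + 333/725*γ23. Recall the cover is two-to-one: with M of trace 1133319/525625, both preimages act alike, and the stated γ23 sign chooses the sheet.


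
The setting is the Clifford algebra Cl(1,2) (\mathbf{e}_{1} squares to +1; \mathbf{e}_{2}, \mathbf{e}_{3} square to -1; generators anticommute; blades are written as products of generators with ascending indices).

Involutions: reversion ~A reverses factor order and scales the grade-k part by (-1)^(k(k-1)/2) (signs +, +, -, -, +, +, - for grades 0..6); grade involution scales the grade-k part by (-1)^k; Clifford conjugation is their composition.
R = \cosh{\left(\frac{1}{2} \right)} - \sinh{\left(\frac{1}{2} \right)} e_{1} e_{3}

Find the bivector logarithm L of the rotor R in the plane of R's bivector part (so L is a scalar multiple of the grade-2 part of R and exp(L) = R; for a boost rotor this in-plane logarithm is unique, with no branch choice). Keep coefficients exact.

The scalar part of R is \cosh{\left(\frac{1}{2} \right)}, so cosh pins the rapidity up to sign — the sign comes from the bivector part; dividing that part by sinh of the rapidity yields the plane, and the in-plane L = rapidity * plane is unique because the two sign choices cancel.
Concretely: cosh(rapidity) = \cosh{\left(\frac{1}{2} \right)} gives rapidity = ±\frac{1}{2}, and since rapidity/sinh(rapidity) is even the sign is immaterial: L = (rapidity/sinh(rapidity)) * <R>_2 = (\frac{1}{2 \sinh{\left(\frac{1}{2} \right)}}) * <R>_2.
Answer: - \frac{1}{2} e_{1} e_{3}


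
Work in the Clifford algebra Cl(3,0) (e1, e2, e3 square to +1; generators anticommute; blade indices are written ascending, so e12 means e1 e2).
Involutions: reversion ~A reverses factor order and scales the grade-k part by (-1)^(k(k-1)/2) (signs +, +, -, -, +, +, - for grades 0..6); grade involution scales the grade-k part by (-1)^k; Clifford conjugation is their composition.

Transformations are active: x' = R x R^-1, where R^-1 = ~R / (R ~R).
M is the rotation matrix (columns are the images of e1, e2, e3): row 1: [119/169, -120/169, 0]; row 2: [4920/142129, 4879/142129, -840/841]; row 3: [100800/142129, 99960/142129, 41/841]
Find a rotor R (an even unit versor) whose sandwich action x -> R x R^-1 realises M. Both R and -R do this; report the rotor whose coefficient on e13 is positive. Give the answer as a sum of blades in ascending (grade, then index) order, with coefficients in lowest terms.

Method: write R = a + b12*e12 + b13*e13 + b23*e23 with a^2 + b12^2 + b13^2 + b23^2 = 1 (so R^-1 = ~R). Expanding the columns R e_j ~R gives tr M = 4a^2 - 1 and, from the antisymmetric part, M21 - M12 = -4a*b12, M13 - M31 = 4a*b13, M32 - M23 = -4a*b23.
Here tr M = 111887/142129, so a^2 = (1 + tr M)/4 = 63504/142129 and a = ±252/377. Taking a = 252/377: M21 - M12 = 105840/142129, M13 - M31 = -100800/142129, M32 - M23 = 241920/142129, giving b12 = -105/377, b13 = -100/377, b23 = -240/377, i.e. R = 252/377 - 105/377*e12 - 100/377*e13 - 240/377*e23.
Its e13 coefficient is negative, so report the other preimage -R.
Answer: -252/377 + 105/377*e12 + 100/377*e13 + 240/377*e23. Sheet selection: the two-to-one cover makes ±R indistinguishable at the matrix level (trace 111887/142129), so uniqueness comes from the required sign on e13.


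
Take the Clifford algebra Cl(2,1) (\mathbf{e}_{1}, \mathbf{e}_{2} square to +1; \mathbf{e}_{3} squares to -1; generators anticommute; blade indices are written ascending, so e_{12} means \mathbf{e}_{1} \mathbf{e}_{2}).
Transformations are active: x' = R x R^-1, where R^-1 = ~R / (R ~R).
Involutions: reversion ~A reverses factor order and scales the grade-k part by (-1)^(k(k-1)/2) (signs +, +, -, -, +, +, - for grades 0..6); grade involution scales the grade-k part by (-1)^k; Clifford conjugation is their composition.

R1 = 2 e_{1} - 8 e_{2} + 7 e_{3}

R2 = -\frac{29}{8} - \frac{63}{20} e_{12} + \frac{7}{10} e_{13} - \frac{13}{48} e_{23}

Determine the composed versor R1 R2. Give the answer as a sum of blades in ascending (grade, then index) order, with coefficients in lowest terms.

Distribute over the terms of R1 (each basis-blade product reordered to ascending indices, repeated generators contracted through their squares):
(2 e_{1}) R2 = -\frac{29}{4} e_{1} - \frac{63}{10} e_{2} + \frac{7}{5} e_{3} - \frac{13}{24} e_{123}
(-8 e_{2}) R2 = -\frac{126}{5} e_{1} + 29 e_{2} + \frac{13}{6} e_{3} + \frac{28}{5} e_{123}
(7 e_{3}) R2 = \frac{49}{10} e_{1} - \frac{91}{48} e_{2} - \frac{203}{8} e_{3} - \frac{441}{20} e_{123}
Summing the partial products and collecting blades:
Answer: -\frac{551}{20} e_{1} + \frac{4993}{240} e_{2} - \frac{2617}{120} e_{3} - \frac{2039}{120} e_{123}


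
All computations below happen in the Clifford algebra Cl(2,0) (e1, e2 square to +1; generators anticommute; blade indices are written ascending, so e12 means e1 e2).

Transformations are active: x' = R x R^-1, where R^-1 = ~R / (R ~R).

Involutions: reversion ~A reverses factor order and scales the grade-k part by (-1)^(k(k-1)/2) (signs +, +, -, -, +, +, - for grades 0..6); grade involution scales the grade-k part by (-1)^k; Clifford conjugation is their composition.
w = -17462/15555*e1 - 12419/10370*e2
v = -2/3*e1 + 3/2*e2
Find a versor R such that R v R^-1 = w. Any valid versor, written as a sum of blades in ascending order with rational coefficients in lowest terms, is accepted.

Since q(v) = q(w) = 97/36, the sum R = v + w = -27832/15555*e1 + 1568/5185*e2 does the job whenever invertible.
Answer: -27832/15555*e1 + 1568/5185*e2


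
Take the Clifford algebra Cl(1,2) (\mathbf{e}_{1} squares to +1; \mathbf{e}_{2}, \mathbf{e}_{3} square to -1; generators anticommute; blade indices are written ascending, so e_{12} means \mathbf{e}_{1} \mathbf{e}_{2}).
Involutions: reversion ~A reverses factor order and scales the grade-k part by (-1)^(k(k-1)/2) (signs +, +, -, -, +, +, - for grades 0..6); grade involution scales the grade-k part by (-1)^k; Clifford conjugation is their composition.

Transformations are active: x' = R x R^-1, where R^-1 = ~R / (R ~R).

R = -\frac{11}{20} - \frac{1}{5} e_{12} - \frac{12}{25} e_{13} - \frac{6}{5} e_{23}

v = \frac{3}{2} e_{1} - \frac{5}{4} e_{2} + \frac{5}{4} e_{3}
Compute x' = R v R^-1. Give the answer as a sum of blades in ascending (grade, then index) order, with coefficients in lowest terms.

~R = -\frac{11}{20} + \frac{1}{5} e_{12} + \frac{12}{25} e_{13} + \frac{6}{5} e_{23}, and R ~R = \frac{14721}{10000}, so R^-1 = ~R / (\frac{14721}{10000}).
R v = -\frac{19}{40} e_{1} + \frac{199}{80} e_{2} + \frac{613}{400} e_{3} - \frac{53}{20} e_{123}
Answer: \frac{93487}{29442} e_{1} + \frac{65915}{58884} e_{2} - \frac{8735}{2804} e_{3}


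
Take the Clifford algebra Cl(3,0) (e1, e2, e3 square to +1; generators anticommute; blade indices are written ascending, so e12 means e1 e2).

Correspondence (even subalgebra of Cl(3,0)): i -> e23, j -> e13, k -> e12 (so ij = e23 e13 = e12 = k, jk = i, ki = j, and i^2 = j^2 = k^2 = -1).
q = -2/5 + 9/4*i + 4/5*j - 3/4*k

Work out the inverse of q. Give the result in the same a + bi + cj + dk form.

In blades: q = -2/5 - 3/4*e12 + 4/5*e13 + 9/4*e23.
With qbar = -2/5 + 3/4*e12 - 4/5*e13 - 9/4*e23 (scalar fixed, mapped units negated), q qbar = 257/40 (the sum of squared coefficients), so q^-1 = qbar / (257/40) = -16/257 + 30/257*e12 - 32/257*e13 - 90/257*e23; translating back:
Answer: -16/257 - 90/257*i - 32/257*j + 30/257*k


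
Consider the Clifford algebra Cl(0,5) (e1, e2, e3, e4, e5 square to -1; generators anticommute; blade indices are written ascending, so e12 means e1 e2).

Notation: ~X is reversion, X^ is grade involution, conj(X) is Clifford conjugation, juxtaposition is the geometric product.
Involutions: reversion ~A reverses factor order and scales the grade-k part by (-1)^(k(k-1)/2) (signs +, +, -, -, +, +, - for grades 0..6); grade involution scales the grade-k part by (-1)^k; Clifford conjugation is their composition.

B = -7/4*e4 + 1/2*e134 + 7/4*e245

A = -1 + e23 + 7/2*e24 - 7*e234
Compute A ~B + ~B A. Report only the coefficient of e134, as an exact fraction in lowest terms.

first term: 49/8*e2 + 7/4*e4 + 49/8*e5 + 7/2*e12 - 49/4*e23 + 49/4*e35 - 7/4*e123 + 1/2*e124 + 1/2*e134 - 7/4*e234 + 7/4*e245 - 7/4*e345
second term: -49/8*e2 + 7/4*e4 + 49/8*e5 - 7/2*e12 - 49/4*e23 - 49/4*e35 + 7/4*e123 - 1/2*e124 + 1/2*e134 - 7/4*e234 + 7/4*e245 + 7/4*e345
Answer: 1


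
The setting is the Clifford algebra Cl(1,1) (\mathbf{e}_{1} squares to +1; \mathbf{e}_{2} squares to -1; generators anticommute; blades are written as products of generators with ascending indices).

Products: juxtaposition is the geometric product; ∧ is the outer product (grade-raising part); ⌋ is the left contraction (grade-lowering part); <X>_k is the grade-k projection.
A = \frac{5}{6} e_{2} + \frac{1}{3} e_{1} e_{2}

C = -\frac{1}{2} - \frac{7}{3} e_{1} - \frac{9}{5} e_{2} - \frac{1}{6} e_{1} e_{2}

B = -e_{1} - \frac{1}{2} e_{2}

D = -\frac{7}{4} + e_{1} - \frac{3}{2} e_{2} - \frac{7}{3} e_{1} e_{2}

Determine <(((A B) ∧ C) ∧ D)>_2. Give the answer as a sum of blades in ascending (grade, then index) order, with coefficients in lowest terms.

step 1: \frac{5}{12} + \frac{1}{6} e_{1} + \frac{1}{3} e_{2} + \frac{5}{6} e_{1} e_{2}
step 2: -\frac{5}{24} - \frac{19}{18} e_{1} - \frac{11}{12} e_{2} - \frac{1}{120} e_{1} e_{2}
step 3: \frac{35}{96} + \frac{59}{36} e_{1} + \frac{23}{12} e_{2} + \frac{4321}{1440} e_{1} e_{2}
step 4: \frac{4321}{1440} e_{1} e_{2}
Answer: \frac{4321}{1440} e_{1} e_{2}


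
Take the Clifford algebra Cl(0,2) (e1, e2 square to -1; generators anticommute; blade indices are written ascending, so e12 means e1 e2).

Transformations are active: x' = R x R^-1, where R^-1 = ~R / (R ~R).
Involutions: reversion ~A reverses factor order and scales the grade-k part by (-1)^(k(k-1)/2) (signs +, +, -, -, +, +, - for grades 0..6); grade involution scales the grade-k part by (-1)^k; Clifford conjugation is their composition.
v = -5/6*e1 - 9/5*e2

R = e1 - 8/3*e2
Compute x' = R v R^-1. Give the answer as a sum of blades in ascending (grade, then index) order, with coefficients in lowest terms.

~R = e1 - 8/3*e2, and R ~R = -73/9, so R^-1 = ~R / (-73/9).
R v = -119/30 - 181/45*e12
Answer: 3967/2190*e1 - 59/73*e2


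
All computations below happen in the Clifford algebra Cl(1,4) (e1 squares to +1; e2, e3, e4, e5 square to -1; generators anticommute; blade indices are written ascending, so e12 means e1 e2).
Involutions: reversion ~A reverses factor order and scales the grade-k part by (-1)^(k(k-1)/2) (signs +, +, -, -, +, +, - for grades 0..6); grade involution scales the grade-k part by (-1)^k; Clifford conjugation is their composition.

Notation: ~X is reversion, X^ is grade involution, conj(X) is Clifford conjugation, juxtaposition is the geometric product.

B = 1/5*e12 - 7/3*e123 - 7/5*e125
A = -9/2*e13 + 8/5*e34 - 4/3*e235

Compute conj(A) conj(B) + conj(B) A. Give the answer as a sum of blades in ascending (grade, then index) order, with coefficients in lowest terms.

first term: 21/2*e2 - 28/15*e13 + 28/9*e15 - 9/10*e23 + 56/15*e124 + 4/15*e135 - 63/10*e235 + 8/25*e1234 + 56/25*e12345
second term: -21/2*e2 + 28/15*e13 - 28/9*e15 - 9/10*e23 + 56/15*e124 - 4/15*e135 - 63/10*e235 - 8/25*e1234 - 56/25*e12345
Answer: -9/5*e23 + 112/15*e124 - 63/5*e235


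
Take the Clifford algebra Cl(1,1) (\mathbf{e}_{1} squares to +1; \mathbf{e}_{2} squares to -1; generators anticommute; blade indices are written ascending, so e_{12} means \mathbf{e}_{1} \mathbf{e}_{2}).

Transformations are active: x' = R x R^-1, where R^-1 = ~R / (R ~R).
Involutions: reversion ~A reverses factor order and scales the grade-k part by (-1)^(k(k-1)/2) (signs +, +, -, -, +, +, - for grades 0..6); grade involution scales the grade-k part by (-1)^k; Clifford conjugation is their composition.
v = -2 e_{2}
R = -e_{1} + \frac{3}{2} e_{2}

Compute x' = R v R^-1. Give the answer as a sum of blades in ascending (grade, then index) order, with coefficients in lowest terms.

~R = -e_{1} + \frac{3}{2} e_{2}, and R ~R = -\frac{5}{4}, so R^-1 = ~R / (-\frac{5}{4}).
R v = 3 + 2 e_{12}
Answer: \frac{24}{5} e_{1} - \frac{26}{5} e_{2}


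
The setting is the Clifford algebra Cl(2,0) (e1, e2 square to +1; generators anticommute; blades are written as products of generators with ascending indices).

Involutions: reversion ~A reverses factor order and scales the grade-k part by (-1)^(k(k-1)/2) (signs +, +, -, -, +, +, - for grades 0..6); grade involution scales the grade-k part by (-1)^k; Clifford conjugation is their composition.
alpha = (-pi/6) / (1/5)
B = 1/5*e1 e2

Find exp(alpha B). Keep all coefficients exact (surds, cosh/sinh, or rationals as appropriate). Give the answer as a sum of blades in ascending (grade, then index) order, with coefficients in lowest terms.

B^2 = (1/5)^2*(e1 e2)^2 = 1/25*(-1) = -1/25 (a basis 2-blade squares to minus the product of its generators' squares).
B^2 = -1/25 — circular case — the even/odd split gives cos and sin: l = 1/5, alpha*l = -pi/6, so exp(alpha B) = cos(-pi/6) + (sin(-pi/6)/(1/5))*B = sqrt(3)/2 + (-5/2)*B.
Answer: sqrt(3)/2 - 1/2*e1 e2
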